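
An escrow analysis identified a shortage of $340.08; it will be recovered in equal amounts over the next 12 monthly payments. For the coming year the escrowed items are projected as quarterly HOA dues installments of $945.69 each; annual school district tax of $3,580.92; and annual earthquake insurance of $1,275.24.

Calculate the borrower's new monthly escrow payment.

HOA dues = $945.69 × 4 = $3,782.76/yr
School district tax = $3,580.92/yr
Earthquake insurance = $1,275.24/yr
Yearly total = $3,782.76 + $3,580.92 + $1,275.24 = $8,638.92
Base monthly escrow = $8,638.92 ÷ 12 = $719.91
Shortage per month = $340.08 / 12 = $28.34
Adjusted monthly = $719.91 + $28.34 = $748.25

$748.25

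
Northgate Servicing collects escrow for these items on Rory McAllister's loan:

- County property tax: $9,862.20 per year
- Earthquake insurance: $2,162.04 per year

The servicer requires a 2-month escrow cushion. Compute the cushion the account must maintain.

$2,004.04

County property tax — $9,862.20
Earthquake insurance — $2,162.04
Yearly total = $12,024.24
Base monthly escrow = $12,024.24 / 12 = $1,002.02
Required cushion = 2 × $1,002.02 = $2,004.04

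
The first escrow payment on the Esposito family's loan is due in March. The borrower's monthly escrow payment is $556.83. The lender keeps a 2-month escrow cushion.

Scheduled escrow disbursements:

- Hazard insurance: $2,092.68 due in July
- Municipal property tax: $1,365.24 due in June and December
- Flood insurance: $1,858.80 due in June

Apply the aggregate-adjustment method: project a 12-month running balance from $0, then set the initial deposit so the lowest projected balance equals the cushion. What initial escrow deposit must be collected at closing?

Cushion = 2 × $556.83 = $1,113.66
Trial balance (start $0, +$556.83 each month, − disbursements):
  Mar: +$556.83 → $556.83
  Apr: +$556.83 → $1,113.66
  May: +$556.83 → $1,670.49
  Jun: +$556.83 − $3,224.04 → -$996.72
  Jul: +$556.83 − $2,092.68 → -$2,532.57
  Aug: +$556.83 → -$1,975.74
  Sep: +$556.83 → -$1,418.91
  Oct: +$556.83 → -$862.08
  Nov: +$556.83 → -$305.25
  Dec: +$556.83 − $1,365.24 → -$1,113.66
  Jan: +$556.83 → -$556.83
  Feb: +$556.83 → $0.00
Lowest trial balance = -$2,532.57 (Jul)
Initial deposit = cushion − low point = $1,113.66 − (-$2,532.57) = $3,646.23

$3,646.23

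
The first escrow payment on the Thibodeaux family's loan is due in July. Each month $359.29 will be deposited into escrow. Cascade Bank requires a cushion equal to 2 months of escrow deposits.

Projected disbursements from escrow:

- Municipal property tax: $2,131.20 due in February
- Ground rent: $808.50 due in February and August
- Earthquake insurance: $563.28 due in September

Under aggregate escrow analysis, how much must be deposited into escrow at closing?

$2,155.74

Cushion = 2 × $359.29 = $718.58
Trial balance (start $0, +$359.29 each month, − disbursements):
  Jul: +$359.29 → $359.29
  Aug: +$359.29 − $808.50 → -$89.92
  Sep: +$359.29 − $563.28 → -$293.91
  Oct: +$359.29 → $65.38
  Nov: +$359.29 → $424.67
  Dec: +$359.29 → $783.96
  Jan: +$359.29 → $1,143.25
  Feb: +$359.29 − $2,939.70 → -$1,437.16
  Mar: +$359.29 → -$1,077.87
  Apr: +$359.29 → -$718.58
  May: +$359.29 → -$359.29
  Jun: +$359.29 → $0.00
Lowest trial balance = -$1,437.16 (Feb)
Initial deposit = cushion − low point = $718.58 − (-$1,437.16) = $2,155.74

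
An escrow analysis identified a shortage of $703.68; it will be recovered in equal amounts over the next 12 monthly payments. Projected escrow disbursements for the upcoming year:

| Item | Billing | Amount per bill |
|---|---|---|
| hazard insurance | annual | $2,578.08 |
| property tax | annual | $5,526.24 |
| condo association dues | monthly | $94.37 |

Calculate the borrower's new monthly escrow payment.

$828.37

Hazard insurance = $2,578.08 annually
Property tax = $5,526.24 annually
Condo association dues = $94.37 × 12 = $1,132.44 annually
Total per year = $2,578.08 + $5,526.24 + $1,132.44 = $9,236.76
Base monthly escrow = $9,236.76 ÷ 12 = $769.73
Shortage spread = $703.68 / 12 = $58.64/mo
Adjusted monthly = $769.73 + $58.64 = $828.37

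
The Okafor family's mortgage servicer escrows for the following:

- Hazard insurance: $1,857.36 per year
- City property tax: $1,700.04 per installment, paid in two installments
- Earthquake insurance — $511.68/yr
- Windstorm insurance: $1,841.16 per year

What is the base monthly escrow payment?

Hazard insurance: $1,857.36 annually
City property tax: $1,700.04 × 2 = $3,400.08 annually
Earthquake insurance: $511.68 annually
Windstorm insurance: $1,841.16 annually
Total annual escrow = $7,610.28
Monthly escrow = $7,610.28 / 12 = $634.19

$634.19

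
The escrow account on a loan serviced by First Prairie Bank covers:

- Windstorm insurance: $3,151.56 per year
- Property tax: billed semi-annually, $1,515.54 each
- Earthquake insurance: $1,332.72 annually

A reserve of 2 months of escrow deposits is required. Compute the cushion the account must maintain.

$1,252.56

Windstorm insurance — $3,151.56 per year
Property tax — $1,515.54 × 2 = $3,031.08 per year
Earthquake insurance — $1,332.72 per year
Total annual escrow = $7,515.36
Monthly escrow = $7,515.36 / 12 = $626.28
Reserve = 2 × $626.28 = $1,252.56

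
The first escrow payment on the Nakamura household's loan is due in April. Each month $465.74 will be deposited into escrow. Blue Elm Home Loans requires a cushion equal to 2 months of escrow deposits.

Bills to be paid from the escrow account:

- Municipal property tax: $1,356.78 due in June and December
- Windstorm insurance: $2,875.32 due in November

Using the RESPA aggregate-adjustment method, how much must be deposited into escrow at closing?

$2,328.70

Cushion = 2 × $465.74 = $931.48
Trial balance (start $0, +$465.74 each month, − disbursements):
  Apr: +$465.74 → $465.74
  May: +$465.74 → $931.48
  Jun: +$465.74 − $1,356.78 → $40.44
  Jul: +$465.74 → $506.18
  Aug: +$465.74 → $971.92
  Sep: +$465.74 → $1,437.66
  Oct: +$465.74 → $1,903.40
  Nov: +$465.74 − $2,875.32 → -$506.18
  Dec: +$465.74 − $1,356.78 → -$1,397.22
  Jan: +$465.74 → -$931.48
  Feb: +$465.74 → -$465.74
  Mar: +$465.74 → $0.00
Lowest trial balance = -$1,397.22 (Dec)
Initial deposit = cushion − low point = $931.48 − (-$1,397.22) = $2,328.70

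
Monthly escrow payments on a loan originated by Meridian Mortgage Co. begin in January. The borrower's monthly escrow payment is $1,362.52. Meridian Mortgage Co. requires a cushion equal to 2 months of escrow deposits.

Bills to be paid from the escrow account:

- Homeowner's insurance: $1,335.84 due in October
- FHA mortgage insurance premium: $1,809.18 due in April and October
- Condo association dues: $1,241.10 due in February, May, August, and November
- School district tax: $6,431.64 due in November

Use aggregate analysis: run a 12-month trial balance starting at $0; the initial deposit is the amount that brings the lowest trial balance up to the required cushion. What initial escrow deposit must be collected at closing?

$4,087.56

Cushion = 2 × $1,362.52 = $2,725.04
Trial balance (start $0, +$1,362.52 each month, − disbursements):
  Jan: +$1,362.52 → $1,362.52
  Feb: +$1,362.52 − $1,241.10 → $1,483.94
  Mar: +$1,362.52 → $2,846.46
  Apr: +$1,362.52 − $1,809.18 → $2,399.80
  May: +$1,362.52 − $1,241.10 → $2,521.22
  Jun: +$1,362.52 → $3,883.74
  Jul: +$1,362.52 → $5,246.26
  Aug: +$1,362.52 − $1,241.10 → $5,367.68
  Sep: +$1,362.52 → $6,730.20
  Oct: +$1,362.52 − $3,145.02 → $4,947.70
  Nov: +$1,362.52 − $7,672.74 → -$1,362.52
  Dec: +$1,362.52 → $0.00
Lowest trial balance = -$1,362.52 (Nov)
Initial deposit = cushion − low point = $2,725.04 − (-$1,362.52) = $4,087.56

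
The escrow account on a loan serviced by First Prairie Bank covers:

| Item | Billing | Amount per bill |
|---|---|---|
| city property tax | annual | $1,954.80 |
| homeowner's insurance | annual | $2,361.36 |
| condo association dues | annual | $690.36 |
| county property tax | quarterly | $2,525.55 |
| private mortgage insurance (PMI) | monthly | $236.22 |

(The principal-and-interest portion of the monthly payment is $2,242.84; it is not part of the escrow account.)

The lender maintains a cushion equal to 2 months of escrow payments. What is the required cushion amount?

City property tax = $1,954.80 annually
Homeowner's insurance = $2,361.36 annually
Condo association dues = $690.36 annually
County property tax = $2,525.55 × 4 = $10,102.20 annually
Private mortgage insurance (PMI) = $236.22 × 12 = $2,834.64 annually
Total annual escrow = $1,954.80 + $2,361.36 + $690.36 + $10,102.20 + $2,834.64 = $17,943.36
Per month = $17,943.36 ÷ 12 = $1,495.28
Reserve = 2 × $1,495.28 = $2,990.56

$2,990.56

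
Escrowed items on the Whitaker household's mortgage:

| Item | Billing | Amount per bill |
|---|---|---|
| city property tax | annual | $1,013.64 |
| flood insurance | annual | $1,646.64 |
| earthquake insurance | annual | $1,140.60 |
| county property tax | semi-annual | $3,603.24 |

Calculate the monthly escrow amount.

$917.28

City property tax = $1,013.64
Flood insurance = $1,646.64
Earthquake insurance = $1,140.60
County property tax = $3,603.24 × 2 = $7,206.48
Yearly total = $1,013.64 + $1,646.64 + $1,140.60 + $7,206.48 = $11,007.36
Monthly = $11,007.36 ÷ 12 = $917.28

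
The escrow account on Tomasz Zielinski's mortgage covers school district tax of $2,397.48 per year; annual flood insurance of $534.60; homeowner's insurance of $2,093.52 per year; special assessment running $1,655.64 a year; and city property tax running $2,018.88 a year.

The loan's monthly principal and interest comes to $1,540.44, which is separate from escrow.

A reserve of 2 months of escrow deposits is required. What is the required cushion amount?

$1,450.02

School district tax = $2,397.48 annually
Flood insurance = $534.60 annually
Homeowner's insurance = $2,093.52 annually
Special assessment = $1,655.64 annually
City property tax = $2,018.88 annually
Annual escrow total = $8,700.12
Per month = $8,700.12 ÷ 12 = $725.01
Reserve = 2 × $725.01 = $1,450.02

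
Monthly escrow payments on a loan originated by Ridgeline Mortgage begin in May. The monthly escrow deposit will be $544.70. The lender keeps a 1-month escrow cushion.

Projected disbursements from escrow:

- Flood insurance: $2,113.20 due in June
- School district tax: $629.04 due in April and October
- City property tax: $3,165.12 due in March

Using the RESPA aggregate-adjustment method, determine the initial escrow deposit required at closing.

$1,568.50

Cushion = 1 × $544.70 = $544.70
Trial balance (start $0, +$544.70 each month, − disbursements):
  May: +$544.70 → $544.70
  Jun: +$544.70 − $2,113.20 → -$1,023.80
  Jul: +$544.70 → -$479.10
  Aug: +$544.70 → $65.60
  Sep: +$544.70 → $610.30
  Oct: +$544.70 − $629.04 → $525.96
  Nov: +$544.70 → $1,070.66
  Dec: +$544.70 → $1,615.36
  Jan: +$544.70 → $2,160.06
  Feb: +$544.70 → $2,704.76
  Mar: +$544.70 − $3,165.12 → $84.34
  Apr: +$544.70 − $629.04 → $0.00
Lowest trial balance = -$1,023.80 (Jun)
Initial deposit = cushion − low point = $544.70 − (-$1,023.80) = $1,568.50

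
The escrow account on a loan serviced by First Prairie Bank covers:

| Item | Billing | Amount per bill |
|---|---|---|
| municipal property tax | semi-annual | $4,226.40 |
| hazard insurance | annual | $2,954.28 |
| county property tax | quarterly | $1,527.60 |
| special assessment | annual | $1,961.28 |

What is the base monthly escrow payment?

Municipal property tax = $4,226.40 × 2 = $8,452.80/yr
Hazard insurance = $2,954.28/yr
County property tax = $1,527.60 × 4 = $6,110.40/yr
Special assessment = $1,961.28/yr
Yearly total = $8,452.80 + $2,954.28 + $6,110.40 + $1,961.28 = $19,478.76
Per month = $19,478.76 / 12 = $1,623.23

$1,623.23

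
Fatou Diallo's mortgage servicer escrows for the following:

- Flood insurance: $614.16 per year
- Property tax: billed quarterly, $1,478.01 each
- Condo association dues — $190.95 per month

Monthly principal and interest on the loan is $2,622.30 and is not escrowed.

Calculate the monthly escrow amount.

$734.80

Flood insurance — $614.16
Property tax — $1,478.01 × 4 = $5,912.04
Condo association dues — $190.95 × 12 = $2,291.40
Annual escrow total = $8,817.60
Monthly = $8,817.60 / 12 = $734.80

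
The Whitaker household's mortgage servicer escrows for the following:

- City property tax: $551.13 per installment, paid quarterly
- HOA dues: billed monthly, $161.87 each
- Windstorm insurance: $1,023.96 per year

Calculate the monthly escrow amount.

City property tax = $551.13 × 4 = $2,204.52 per year
HOA dues = $161.87 × 12 = $1,942.44 per year
Windstorm insurance = $1,023.96 per year
Total per year = $5,170.92
Monthly = $5,170.92 / 12 = $430.91

$430.91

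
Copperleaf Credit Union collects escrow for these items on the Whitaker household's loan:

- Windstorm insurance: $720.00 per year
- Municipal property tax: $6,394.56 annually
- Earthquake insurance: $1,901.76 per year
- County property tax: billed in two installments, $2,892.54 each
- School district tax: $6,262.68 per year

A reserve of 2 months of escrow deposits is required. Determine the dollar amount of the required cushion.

$3,510.68

Windstorm insurance: $720.00 per year
Municipal property tax: $6,394.56 per year
Earthquake insurance: $1,901.76 per year
County property tax: $2,892.54 × 2 = $5,785.08 per year
School district tax: $6,262.68 per year
Annual escrow total = $21,064.08
Base monthly escrow = $21,064.08 ÷ 12 = $1,755.34
Cushion = 2 × $1,755.34 = $3,510.68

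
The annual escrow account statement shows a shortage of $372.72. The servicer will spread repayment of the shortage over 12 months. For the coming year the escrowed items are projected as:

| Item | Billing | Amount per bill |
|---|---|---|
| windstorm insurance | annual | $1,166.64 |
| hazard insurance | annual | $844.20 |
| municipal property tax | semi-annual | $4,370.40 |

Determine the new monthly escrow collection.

$927.03

Windstorm insurance: $1,166.64/yr
Hazard insurance: $844.20/yr
Municipal property tax: $4,370.40 × 2 = $8,740.80/yr
Combined annual = $10,751.64
Per month = $10,751.64 ÷ 12 = $895.97
Shortage spread = $372.72 ÷ 12 = $31.06/mo
Adjusted monthly = $895.97 + $31.06 = $927.03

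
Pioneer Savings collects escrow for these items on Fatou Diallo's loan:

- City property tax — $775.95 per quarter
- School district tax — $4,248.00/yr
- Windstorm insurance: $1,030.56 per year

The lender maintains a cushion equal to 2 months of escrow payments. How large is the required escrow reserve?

City property tax: $775.95 × 4 = $3,103.80
School district tax: $4,248.00
Windstorm insurance: $1,030.56
Total per year = $3,103.80 + $4,248.00 + $1,030.56 = $8,382.36
Base monthly escrow = $8,382.36 ÷ 12 = $698.53
Required cushion = 2 × $698.53 = $1,397.06

$1,397.06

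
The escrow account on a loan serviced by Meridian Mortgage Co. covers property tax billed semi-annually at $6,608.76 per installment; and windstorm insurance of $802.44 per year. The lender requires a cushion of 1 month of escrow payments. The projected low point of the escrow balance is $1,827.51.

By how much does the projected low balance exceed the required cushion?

$659.18

Property tax: $6,608.76 × 2 = $13,217.52
Windstorm insurance: $802.44
Annual escrow total = $13,217.52 + $802.44 = $14,019.96
Per month = $14,019.96 ÷ 12 = $1,168.33
Cushion = 1 × $1,168.33 = $1,168.33
Surplus = $1,827.51 − $1,168.33 = $659.18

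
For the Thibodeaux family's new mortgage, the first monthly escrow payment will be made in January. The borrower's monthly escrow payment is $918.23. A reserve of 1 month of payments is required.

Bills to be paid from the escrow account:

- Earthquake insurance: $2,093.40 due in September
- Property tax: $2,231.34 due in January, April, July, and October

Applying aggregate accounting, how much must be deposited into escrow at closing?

Cushion = 1 × $918.23 = $918.23
Trial balance (start $0, +$918.23 each month, − disbursements):
  Jan: +$918.23 − $2,231.34 → -$1,313.11
  Feb: +$918.23 → -$394.88
  Mar: +$918.23 → $523.35
  Apr: +$918.23 − $2,231.34 → -$789.76
  May: +$918.23 → $128.47
  Jun: +$918.23 → $1,046.70
  Jul: +$918.23 − $2,231.34 → -$266.41
  Aug: +$918.23 → $651.82
  Sep: +$918.23 − $2,093.40 → -$523.35
  Oct: +$918.23 − $2,231.34 → -$1,836.46
  Nov: +$918.23 → -$918.23
  Dec: +$918.23 → $0.00
Lowest trial balance = -$1,836.46 (Oct)
Initial deposit = cushion − low point = $918.23 − (-$1,836.46) = $2,754.69

$2,754.69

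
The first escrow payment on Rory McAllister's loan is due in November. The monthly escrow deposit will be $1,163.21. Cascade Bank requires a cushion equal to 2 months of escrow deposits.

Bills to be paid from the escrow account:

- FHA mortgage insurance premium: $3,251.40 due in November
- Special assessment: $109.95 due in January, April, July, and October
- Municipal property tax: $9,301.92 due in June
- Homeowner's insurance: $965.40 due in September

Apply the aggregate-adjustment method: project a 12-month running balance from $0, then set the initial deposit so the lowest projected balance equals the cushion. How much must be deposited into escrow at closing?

$5,793.96

Cushion = 2 × $1,163.21 = $2,326.42
Trial balance (start $0, +$1,163.21 each month, − disbursements):
  Nov: +$1,163.21 − $3,251.40 → -$2,088.19
  Dec: +$1,163.21 → -$924.98
  Jan: +$1,163.21 − $109.95 → $128.28
  Feb: +$1,163.21 → $1,291.49
  Mar: +$1,163.21 → $2,454.70
  Apr: +$1,163.21 − $109.95 → $3,507.96
  May: +$1,163.21 → $4,671.17
  Jun: +$1,163.21 − $9,301.92 → -$3,467.54
  Jul: +$1,163.21 − $109.95 → -$2,414.28
  Aug: +$1,163.21 → -$1,251.07
  Sep: +$1,163.21 − $965.40 → -$1,053.26
  Oct: +$1,163.21 − $109.95 → $0.00
Lowest trial balance = -$3,467.54 (Jun)
Initial deposit = cushion − low point = $2,326.42 − (-$3,467.54) = $5,793.96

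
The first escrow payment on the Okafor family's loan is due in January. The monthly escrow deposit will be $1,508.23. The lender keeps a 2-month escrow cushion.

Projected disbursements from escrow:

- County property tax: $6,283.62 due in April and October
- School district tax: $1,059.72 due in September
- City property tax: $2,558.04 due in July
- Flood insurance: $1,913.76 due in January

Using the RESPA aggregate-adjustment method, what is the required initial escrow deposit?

$6,032.92

Cushion = 2 × $1,508.23 = $3,016.46
Trial balance (start $0, +$1,508.23 each month, − disbursements):
  Jan: +$1,508.23 − $1,913.76 → -$405.53
  Feb: +$1,508.23 → $1,102.70
  Mar: +$1,508.23 → $2,610.93
  Apr: +$1,508.23 − $6,283.62 → -$2,164.46
  May: +$1,508.23 → -$656.23
  Jun: +$1,508.23 → $852.00
  Jul: +$1,508.23 − $2,558.04 → -$197.81
  Aug: +$1,508.23 → $1,310.42
  Sep: +$1,508.23 − $1,059.72 → $1,758.93
  Oct: +$1,508.23 − $6,283.62 → -$3,016.46
  Nov: +$1,508.23 → -$1,508.23
  Dec: +$1,508.23 → $0.00
Lowest trial balance = -$3,016.46 (Oct)
Initial deposit = cushion − low point = $3,016.46 − (-$3,016.46) = $6,032.92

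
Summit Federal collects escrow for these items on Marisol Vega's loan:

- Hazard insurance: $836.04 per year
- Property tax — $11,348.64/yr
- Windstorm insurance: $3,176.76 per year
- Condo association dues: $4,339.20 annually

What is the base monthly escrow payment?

Hazard insurance — $836.04 annually
Property tax — $11,348.64 annually
Windstorm insurance — $3,176.76 annually
Condo association dues — $4,339.20 annually
Combined annual = $836.04 + $11,348.64 + $3,176.76 + $4,339.20 = $19,700.64
Monthly = $19,700.64 / 12 = $1,641.72

$1,641.72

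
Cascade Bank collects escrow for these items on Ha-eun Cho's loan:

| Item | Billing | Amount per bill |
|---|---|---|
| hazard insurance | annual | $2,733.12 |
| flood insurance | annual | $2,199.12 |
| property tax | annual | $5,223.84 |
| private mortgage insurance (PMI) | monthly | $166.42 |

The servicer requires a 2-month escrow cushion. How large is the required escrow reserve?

Hazard insurance — $2,733.12 annually
Flood insurance — $2,199.12 annually
Property tax — $5,223.84 annually
Private mortgage insurance (PMI) — $166.42 × 12 = $1,997.04 annually
Total per year = $12,153.12
Monthly escrow = $12,153.12 ÷ 12 = $1,012.76
Required cushion = 2 × $1,012.76 = $2,025.52

$2,025.52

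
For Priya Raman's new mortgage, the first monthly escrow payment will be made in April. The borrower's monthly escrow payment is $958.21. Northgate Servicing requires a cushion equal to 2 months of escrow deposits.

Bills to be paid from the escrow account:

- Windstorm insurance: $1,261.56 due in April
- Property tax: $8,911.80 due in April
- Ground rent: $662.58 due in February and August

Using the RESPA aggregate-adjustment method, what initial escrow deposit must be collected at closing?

$11,131.57

Cushion = 2 × $958.21 = $1,916.42
Trial balance (start $0, +$958.21 each month, − disbursements):
  Apr: +$958.21 − $10,173.36 → -$9,215.15
  May: +$958.21 → -$8,256.94
  Jun: +$958.21 → -$7,298.73
  Jul: +$958.21 → -$6,340.52
  Aug: +$958.21 − $662.58 → -$6,044.89
  Sep: +$958.21 → -$5,086.68
  Oct: +$958.21 → -$4,128.47
  Nov: +$958.21 → -$3,170.26
  Dec: +$958.21 → -$2,212.05
  Jan: +$958.21 → -$1,253.84
  Feb: +$958.21 − $662.58 → -$958.21
  Mar: +$958.21 → $0.00
Lowest trial balance = -$9,215.15 (Apr)
Initial deposit = cushion − low point = $1,916.42 − (-$9,215.15) = $11,131.57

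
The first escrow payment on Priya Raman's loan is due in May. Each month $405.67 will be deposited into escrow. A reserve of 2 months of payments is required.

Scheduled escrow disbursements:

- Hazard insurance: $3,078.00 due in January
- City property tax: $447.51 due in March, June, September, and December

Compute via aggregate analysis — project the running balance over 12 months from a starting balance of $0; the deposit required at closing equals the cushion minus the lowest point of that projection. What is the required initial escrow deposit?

$1,580.84

Cushion = 2 × $405.67 = $811.34
Trial balance (start $0, +$405.67 each month, − disbursements):
  May: +$405.67 → $405.67
  Jun: +$405.67 − $447.51 → $363.83
  Jul: +$405.67 → $769.50
  Aug: +$405.67 → $1,175.17
  Sep: +$405.67 − $447.51 → $1,133.33
  Oct: +$405.67 → $1,539.00
  Nov: +$405.67 → $1,944.67
  Dec: +$405.67 − $447.51 → $1,902.83
  Jan: +$405.67 − $3,078.00 → -$769.50
  Feb: +$405.67 → -$363.83
  Mar: +$405.67 − $447.51 → -$405.67
  Apr: +$405.67 → $0.00
Lowest trial balance = -$769.50 (Jan)
Initial deposit = cushion − low point = $811.34 − (-$769.50) = $1,580.84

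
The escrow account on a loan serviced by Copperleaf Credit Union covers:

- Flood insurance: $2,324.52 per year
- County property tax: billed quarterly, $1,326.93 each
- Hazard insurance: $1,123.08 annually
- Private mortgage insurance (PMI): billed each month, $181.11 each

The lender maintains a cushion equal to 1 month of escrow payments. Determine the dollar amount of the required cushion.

Flood insurance = $2,324.52 annually
County property tax = $1,326.93 × 4 = $5,307.72 annually
Hazard insurance = $1,123.08 annually
Private mortgage insurance (PMI) = $181.11 × 12 = $2,173.32 annually
Annual escrow total = $2,324.52 + $5,307.72 + $1,123.08 + $2,173.32 = $10,928.64
Monthly escrow = $10,928.64 / 12 = $910.72
Reserve = 1 × $910.72 = $910.72

$910.72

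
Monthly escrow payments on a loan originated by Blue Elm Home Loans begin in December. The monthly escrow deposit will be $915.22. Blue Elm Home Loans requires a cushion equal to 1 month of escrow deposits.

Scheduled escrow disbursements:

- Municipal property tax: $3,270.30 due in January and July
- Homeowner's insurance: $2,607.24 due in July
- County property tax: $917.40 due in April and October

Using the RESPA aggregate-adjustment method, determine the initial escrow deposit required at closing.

Cushion = 1 × $915.22 = $915.22
Trial balance (start $0, +$915.22 each month, − disbursements):
  Dec: +$915.22 → $915.22
  Jan: +$915.22 − $3,270.30 → -$1,439.86
  Feb: +$915.22 → -$524.64
  Mar: +$915.22 → $390.58
  Apr: +$915.22 − $917.40 → $388.40
  May: +$915.22 → $1,303.62
  Jun: +$915.22 → $2,218.84
  Jul: +$915.22 − $5,877.54 → -$2,743.48
  Aug: +$915.22 → -$1,828.26
  Sep: +$915.22 → -$913.04
  Oct: +$915.22 − $917.40 → -$915.22
  Nov: +$915.22 → $0.00
Lowest trial balance = -$2,743.48 (Jul)
Initial deposit = cushion − low point = $915.22 − (-$2,743.48) = $3,658.70

$3,658.70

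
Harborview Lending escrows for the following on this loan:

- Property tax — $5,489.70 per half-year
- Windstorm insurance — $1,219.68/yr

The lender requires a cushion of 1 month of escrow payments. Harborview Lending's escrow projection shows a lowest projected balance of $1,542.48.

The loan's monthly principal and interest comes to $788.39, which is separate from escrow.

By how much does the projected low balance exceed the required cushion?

$525.89

Property tax = $5,489.70 × 2 = $10,979.40 annually
Windstorm insurance = $1,219.68 annually
Annual escrow total = $12,199.08
Base monthly escrow = $12,199.08 ÷ 12 = $1,016.59
Cushion = 1 × $1,016.59 = $1,016.59
Excess over cushion: $1,542.48 − $1,016.59 = $525.89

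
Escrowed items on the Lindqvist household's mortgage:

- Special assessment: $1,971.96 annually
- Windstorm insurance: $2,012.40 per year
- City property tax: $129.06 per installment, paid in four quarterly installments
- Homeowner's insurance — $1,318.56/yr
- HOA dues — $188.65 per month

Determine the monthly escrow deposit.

Special assessment = $1,971.96 per year
Windstorm insurance = $2,012.40 per year
City property tax = $129.06 × 4 = $516.24 per year
Homeowner's insurance = $1,318.56 per year
HOA dues = $188.65 × 12 = $2,263.80 per year
Total per year = $8,082.96
Per month = $8,082.96 ÷ 12 = $673.58

$673.58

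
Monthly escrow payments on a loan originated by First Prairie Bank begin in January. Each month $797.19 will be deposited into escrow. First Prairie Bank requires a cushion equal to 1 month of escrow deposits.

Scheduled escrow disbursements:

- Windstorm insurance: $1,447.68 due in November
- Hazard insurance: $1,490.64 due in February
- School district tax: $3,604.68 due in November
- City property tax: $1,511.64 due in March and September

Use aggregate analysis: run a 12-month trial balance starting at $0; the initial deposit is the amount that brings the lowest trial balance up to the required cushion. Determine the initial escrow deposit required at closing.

$1,594.38

Cushion = 1 × $797.19 = $797.19
Trial balance (start $0, +$797.19 each month, − disbursements):
  Jan: +$797.19 → $797.19
  Feb: +$797.19 − $1,490.64 → $103.74
  Mar: +$797.19 − $1,511.64 → -$610.71
  Apr: +$797.19 → $186.48
  May: +$797.19 → $983.67
  Jun: +$797.19 → $1,780.86
  Jul: +$797.19 → $2,578.05
  Aug: +$797.19 → $3,375.24
  Sep: +$797.19 − $1,511.64 → $2,660.79
  Oct: +$797.19 → $3,457.98
  Nov: +$797.19 − $5,052.36 → -$797.19
  Dec: +$797.19 → $0.00
Lowest trial balance = -$797.19 (Nov)
Initial deposit = cushion − low point = $797.19 − (-$797.19) = $1,594.38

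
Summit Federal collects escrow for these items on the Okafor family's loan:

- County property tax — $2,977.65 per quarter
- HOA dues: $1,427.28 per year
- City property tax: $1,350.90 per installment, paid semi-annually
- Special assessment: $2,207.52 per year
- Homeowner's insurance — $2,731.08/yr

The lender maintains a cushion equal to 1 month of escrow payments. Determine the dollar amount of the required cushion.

County property tax — $2,977.65 × 4 = $11,910.60 per year
HOA dues — $1,427.28 per year
City property tax — $1,350.90 × 2 = $2,701.80 per year
Special assessment — $2,207.52 per year
Homeowner's insurance — $2,731.08 per year
Total per year = $11,910.60 + $1,427.28 + $2,701.80 + $2,207.52 + $2,731.08 = $20,978.28
Base monthly escrow = $20,978.28 ÷ 12 = $1,748.19
Required cushion = 1 × $1,748.19 = $1,748.19

$1,748.19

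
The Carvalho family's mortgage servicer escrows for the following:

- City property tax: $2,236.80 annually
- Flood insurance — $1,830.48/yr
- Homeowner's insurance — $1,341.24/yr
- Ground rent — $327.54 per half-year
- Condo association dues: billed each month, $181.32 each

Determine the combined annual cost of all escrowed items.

City property tax = $2,236.80 per year
Flood insurance = $1,830.48 per year
Homeowner's insurance = $1,341.24 per year
Ground rent = $327.54 × 2 = $655.08 per year
Condo association dues = $181.32 × 12 = $2,175.84 per year
Yearly total = $2,236.80 + $1,830.48 + $1,341.24 + $655.08 + $2,175.84 = $8,239.44

$8,239.44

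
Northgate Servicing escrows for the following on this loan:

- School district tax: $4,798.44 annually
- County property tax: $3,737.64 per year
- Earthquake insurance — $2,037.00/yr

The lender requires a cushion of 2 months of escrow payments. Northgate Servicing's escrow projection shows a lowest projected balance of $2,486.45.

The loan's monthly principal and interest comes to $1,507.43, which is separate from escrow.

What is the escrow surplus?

School district tax — $4,798.44
County property tax — $3,737.64
Earthquake insurance — $2,037.00
Yearly total = $10,573.08
Monthly = $10,573.08 ÷ 12 = $881.09
Required cushion = 2 × $881.09 = $1,762.18
Surplus = $2,486.45 − $1,762.18 = $724.27

$724.27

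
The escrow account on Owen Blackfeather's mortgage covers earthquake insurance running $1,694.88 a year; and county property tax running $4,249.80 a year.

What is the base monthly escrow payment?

$495.39

Earthquake insurance — $1,694.88
County property tax — $4,249.80
Combined annual = $5,944.68
Base monthly escrow = $5,944.68 / 12 = $495.39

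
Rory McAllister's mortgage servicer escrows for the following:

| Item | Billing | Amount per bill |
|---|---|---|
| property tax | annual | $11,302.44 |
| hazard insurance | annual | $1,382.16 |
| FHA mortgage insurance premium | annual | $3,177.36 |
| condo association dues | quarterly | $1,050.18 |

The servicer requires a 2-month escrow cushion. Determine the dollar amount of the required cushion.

Property tax: $11,302.44
Hazard insurance: $1,382.16
FHA mortgage insurance premium: $3,177.36
Condo association dues: $1,050.18 × 4 = $4,200.72
Yearly total = $20,062.68
Base monthly escrow = $20,062.68 ÷ 12 = $1,671.89
Cushion = 2 × $1,671.89 = $3,343.78

$3,343.78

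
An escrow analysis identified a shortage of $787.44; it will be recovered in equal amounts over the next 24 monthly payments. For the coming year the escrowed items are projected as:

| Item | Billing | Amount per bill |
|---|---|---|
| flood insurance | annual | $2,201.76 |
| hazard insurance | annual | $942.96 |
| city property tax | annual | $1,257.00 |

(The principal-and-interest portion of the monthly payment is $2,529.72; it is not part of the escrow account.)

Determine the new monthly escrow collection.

Flood insurance: $2,201.76 annually
Hazard insurance: $942.96 annually
City property tax: $1,257.00 annually
Total per year = $2,201.76 + $942.96 + $1,257.00 = $4,401.72
Monthly escrow = $4,401.72 ÷ 12 = $366.81
Shortage per month = $787.44 / 24 = $32.81
Adjusted monthly = $366.81 + $32.81 = $399.62

$399.62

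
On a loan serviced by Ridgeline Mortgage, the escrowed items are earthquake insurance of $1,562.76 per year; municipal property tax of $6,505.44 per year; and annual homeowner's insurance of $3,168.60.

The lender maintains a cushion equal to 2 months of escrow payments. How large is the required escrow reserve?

Earthquake insurance = $1,562.76
Municipal property tax = $6,505.44
Homeowner's insurance = $3,168.60
Yearly total = $11,236.80
Monthly escrow = $11,236.80 / 12 = $936.40
Cushion = 2 × $936.40 = $1,872.80

$1,872.80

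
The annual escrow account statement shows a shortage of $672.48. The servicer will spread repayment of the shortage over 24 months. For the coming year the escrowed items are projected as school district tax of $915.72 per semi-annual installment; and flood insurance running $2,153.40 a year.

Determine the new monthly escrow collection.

$360.09

School district tax: $915.72 × 2 = $1,831.44 per year
Flood insurance: $2,153.40 per year
Annual escrow total = $3,984.84
Base monthly escrow = $3,984.84 / 12 = $332.07
Monthly shortage recovery: $672.48 ÷ 24 = $28.02
New monthly escrow = $332.07 + $28.02 = $360.09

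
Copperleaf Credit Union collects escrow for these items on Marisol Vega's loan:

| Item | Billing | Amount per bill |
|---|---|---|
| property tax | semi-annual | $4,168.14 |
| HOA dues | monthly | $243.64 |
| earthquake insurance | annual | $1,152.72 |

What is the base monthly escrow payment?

$1,034.39

Property tax = $4,168.14 × 2 = $8,336.28 per year
HOA dues = $243.64 × 12 = $2,923.68 per year
Earthquake insurance = $1,152.72 per year
Annual escrow total = $12,412.68
Monthly = $12,412.68 / 12 = $1,034.39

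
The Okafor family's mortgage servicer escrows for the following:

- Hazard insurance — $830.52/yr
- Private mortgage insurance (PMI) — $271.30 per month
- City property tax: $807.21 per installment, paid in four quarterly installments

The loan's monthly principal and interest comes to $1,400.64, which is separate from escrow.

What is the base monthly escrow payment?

Hazard insurance = $830.52 per year
Private mortgage insurance (PMI) = $271.30 × 12 = $3,255.60 per year
City property tax = $807.21 × 4 = $3,228.84 per year
Yearly total = $830.52 + $3,255.60 + $3,228.84 = $7,314.96
Per month = $7,314.96 / 12 = $609.58

$609.58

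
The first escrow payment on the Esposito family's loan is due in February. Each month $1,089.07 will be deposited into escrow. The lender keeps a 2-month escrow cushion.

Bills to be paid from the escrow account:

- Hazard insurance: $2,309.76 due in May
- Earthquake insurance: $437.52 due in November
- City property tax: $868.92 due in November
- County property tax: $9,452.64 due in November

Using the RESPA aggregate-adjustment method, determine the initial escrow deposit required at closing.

$4,356.28

Cushion = 2 × $1,089.07 = $2,178.14
Trial balance (start $0, +$1,089.07 each month, − disbursements):
  Feb: +$1,089.07 → $1,089.07
  Mar: +$1,089.07 → $2,178.14
  Apr: +$1,089.07 → $3,267.21
  May: +$1,089.07 − $2,309.76 → $2,046.52
  Jun: +$1,089.07 → $3,135.59
  Jul: +$1,089.07 → $4,224.66
  Aug: +$1,089.07 → $5,313.73
  Sep: +$1,089.07 → $6,402.80
  Oct: +$1,089.07 → $7,491.87
  Nov: +$1,089.07 − $10,759.08 → -$2,178.14
  Dec: +$1,089.07 → -$1,089.07
  Jan: +$1,089.07 → $0.00
Lowest trial balance = -$2,178.14 (Nov)
Initial deposit = cushion − low point = $2,178.14 − (-$2,178.14) = $4,356.28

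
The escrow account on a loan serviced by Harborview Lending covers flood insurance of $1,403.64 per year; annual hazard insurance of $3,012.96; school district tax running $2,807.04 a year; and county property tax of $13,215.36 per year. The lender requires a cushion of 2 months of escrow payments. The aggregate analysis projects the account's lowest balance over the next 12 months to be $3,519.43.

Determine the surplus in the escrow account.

Flood insurance = $1,403.64/yr
Hazard insurance = $3,012.96/yr
School district tax = $2,807.04/yr
County property tax = $13,215.36/yr
Total per year = $1,403.64 + $3,012.96 + $2,807.04 + $13,215.36 = $20,439.00
Per month = $20,439.00 / 12 = $1,703.25
Required cushion = 2 × $1,703.25 = $3,406.50
Surplus = $3,519.43 − $3,406.50 = $112.93

$112.93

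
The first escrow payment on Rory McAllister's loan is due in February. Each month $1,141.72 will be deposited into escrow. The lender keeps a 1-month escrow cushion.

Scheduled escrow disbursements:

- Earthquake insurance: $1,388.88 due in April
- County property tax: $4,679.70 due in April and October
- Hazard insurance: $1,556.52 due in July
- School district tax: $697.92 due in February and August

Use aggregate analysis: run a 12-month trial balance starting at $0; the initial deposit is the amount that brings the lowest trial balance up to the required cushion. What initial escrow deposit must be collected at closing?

Cushion = 1 × $1,141.72 = $1,141.72
Trial balance (start $0, +$1,141.72 each month, − disbursements):
  Feb: +$1,141.72 − $697.92 → $443.80
  Mar: +$1,141.72 → $1,585.52
  Apr: +$1,141.72 − $6,068.58 → -$3,341.34
  May: +$1,141.72 → -$2,199.62
  Jun: +$1,141.72 → -$1,057.90
  Jul: +$1,141.72 − $1,556.52 → -$1,472.70
  Aug: +$1,141.72 − $697.92 → -$1,028.90
  Sep: +$1,141.72 → $112.82
  Oct: +$1,141.72 − $4,679.70 → -$3,425.16
  Nov: +$1,141.72 → -$2,283.44
  Dec: +$1,141.72 → -$1,141.72
  Jan: +$1,141.72 → $0.00
Lowest trial balance = -$3,425.16 (Oct)
Initial deposit = cushion − low point = $1,141.72 − (-$3,425.16) = $4,566.88

$4,566.88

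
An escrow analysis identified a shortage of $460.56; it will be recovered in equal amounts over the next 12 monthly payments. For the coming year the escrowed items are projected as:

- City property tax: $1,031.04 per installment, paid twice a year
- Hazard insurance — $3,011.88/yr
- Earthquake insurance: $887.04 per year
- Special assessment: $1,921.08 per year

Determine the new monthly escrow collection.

City property tax — $1,031.04 × 2 = $2,062.08
Hazard insurance — $3,011.88
Earthquake insurance — $887.04
Special assessment — $1,921.08
Yearly total = $2,062.08 + $3,011.88 + $887.04 + $1,921.08 = $7,882.08
Monthly = $7,882.08 ÷ 12 = $656.84
Monthly shortage recovery: $460.56 ÷ 12 = $38.38
New monthly escrow = $656.84 + $38.38 = $695.22

$695.22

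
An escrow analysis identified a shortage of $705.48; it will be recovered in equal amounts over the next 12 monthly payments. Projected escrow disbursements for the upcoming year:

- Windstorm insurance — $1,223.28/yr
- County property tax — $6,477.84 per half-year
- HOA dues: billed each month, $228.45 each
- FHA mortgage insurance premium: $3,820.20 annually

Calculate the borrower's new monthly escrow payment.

Windstorm insurance = $1,223.28 per year
County property tax = $6,477.84 × 2 = $12,955.68 per year
HOA dues = $228.45 × 12 = $2,741.40 per year
FHA mortgage insurance premium = $3,820.20 per year
Yearly total = $20,740.56
Base monthly escrow = $20,740.56 / 12 = $1,728.38
Shortage per month = $705.48 / 12 = $58.79
Adjusted monthly = $1,728.38 + $58.79 = $1,787.17

$1,787.17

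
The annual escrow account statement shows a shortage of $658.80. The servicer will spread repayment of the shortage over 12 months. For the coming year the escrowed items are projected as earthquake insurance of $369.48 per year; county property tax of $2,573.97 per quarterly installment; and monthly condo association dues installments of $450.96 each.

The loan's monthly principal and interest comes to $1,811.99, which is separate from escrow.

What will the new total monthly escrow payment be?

Earthquake insurance: $369.48/yr
County property tax: $2,573.97 × 4 = $10,295.88/yr
Condo association dues: $450.96 × 12 = $5,411.52/yr
Yearly total = $369.48 + $10,295.88 + $5,411.52 = $16,076.88
Monthly escrow = $16,076.88 / 12 = $1,339.74
Shortage per month = $658.80 / 12 = $54.90
Adjusted monthly = $1,339.74 + $54.90 = $1,394.64

$1,394.64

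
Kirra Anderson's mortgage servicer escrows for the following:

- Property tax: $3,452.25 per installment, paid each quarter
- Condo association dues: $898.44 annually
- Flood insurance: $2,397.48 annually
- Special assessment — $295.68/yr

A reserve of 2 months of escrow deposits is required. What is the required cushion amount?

$2,900.10

Property tax — $3,452.25 × 4 = $13,809.00
Condo association dues — $898.44
Flood insurance — $2,397.48
Special assessment — $295.68
Annual escrow total = $13,809.00 + $898.44 + $2,397.48 + $295.68 = $17,400.60
Per month = $17,400.60 ÷ 12 = $1,450.05
Reserve = 2 × $1,450.05 = $2,900.10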